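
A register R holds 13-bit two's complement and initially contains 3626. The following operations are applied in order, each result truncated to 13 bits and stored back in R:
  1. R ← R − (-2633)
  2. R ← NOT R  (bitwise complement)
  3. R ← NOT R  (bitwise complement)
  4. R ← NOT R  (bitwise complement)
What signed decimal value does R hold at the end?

1932

Start: R = 3626 = 0111000101010.
R = 3626 − (-2633) = 6259; wraps to -1933 = 1100001110011
R = NOT 1100001110011 = 0011110001100 = 1932
R = NOT 0011110001100 = 1100001110011 = -1933
R = NOT 1100001110011 = 0011110001100 = 1932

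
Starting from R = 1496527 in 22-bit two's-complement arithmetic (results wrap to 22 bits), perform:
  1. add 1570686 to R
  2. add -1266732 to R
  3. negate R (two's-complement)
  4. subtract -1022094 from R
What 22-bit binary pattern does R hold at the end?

Start: R = 1496527 = 0101101101010111001111.
R = 1496527 + 1570686 = 3067213; wraps to -1127091 = 1011101100110101001101
R = -1127091 + (-1266732) = -2393823; wraps to 1800481 = 0110110111100100100001
R = −(1800481) = -1800481 = 1001001000011011011111
R = -1800481 − (-1022094) = -778387 = 1101000001111101101101

1101000001111101101101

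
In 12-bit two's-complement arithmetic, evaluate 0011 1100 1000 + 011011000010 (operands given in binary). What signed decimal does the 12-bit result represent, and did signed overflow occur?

-1398; overflow

0011 1100 1000 → 001111001000 = 968 (signed)
011011000010 = 1730 (signed)
  001111001000
+ 011011000010
= 101010001010
Result 101010001010: MSB = 1 → 2698 − 4096 = -1398.
Both addends are non-negative but the stored result is negative: signed overflow. The true value 968 + 1730 = 2698 lies outside [-2048, 2047].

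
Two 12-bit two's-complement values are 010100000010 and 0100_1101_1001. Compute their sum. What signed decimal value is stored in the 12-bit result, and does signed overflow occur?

010100000010 = 1282 (signed)
0100_1101_1001 → 010011011001 = 1241 (signed)
  010100000010
+ 010011011001
= 100111011011
Result 100111011011: MSB = 1 → 2523 − 4096 = -1573.
Both addends are non-negative but the stored result is negative: signed overflow. The true value 1282 + 1241 = 2523 lies outside [-2048, 2047].

-1573; overflow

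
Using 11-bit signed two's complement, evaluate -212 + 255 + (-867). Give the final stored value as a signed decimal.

-824

-212 + 255 = 43 (00000101011)
43 + (-867) = -824 (10011001000)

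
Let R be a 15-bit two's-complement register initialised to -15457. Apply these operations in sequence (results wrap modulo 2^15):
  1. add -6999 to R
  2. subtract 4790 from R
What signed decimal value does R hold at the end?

5522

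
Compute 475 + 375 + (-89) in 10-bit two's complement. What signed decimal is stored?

-263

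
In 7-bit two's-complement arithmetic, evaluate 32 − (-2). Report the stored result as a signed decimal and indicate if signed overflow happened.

34; no overflow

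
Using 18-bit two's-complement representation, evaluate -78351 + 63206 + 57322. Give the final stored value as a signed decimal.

-78351 + 63206 = -15145 (111100010011010111)
-15145 + 57322 = 42177 (001010010011000001)

42177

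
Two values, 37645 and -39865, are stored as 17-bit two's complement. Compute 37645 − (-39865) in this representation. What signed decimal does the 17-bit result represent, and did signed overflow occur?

-53562; overflow

37645 → 01001001100001101
-39865 → 10110010001000111
Subtract via negate-and-add: invert 10110010001000111 + 1 = 01001101110111001 (i.e. 39865).
  01001001100001101
+ 01001101110111001
= 10010111011000110
Result 10010111011000110: MSB = 1 → 77510 − 131072 = -53562.
Both addends (after negating the subtrahend) are non-negative but the stored result is negative: signed overflow. The true value 37645 − (-39865) = 77510 lies outside [-65536, 65535].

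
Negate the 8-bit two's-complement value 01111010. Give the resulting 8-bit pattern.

Invert: 10000101. Add 1: 10000110.
Check: 01111010 = 122, 10000110 = -122.

10000110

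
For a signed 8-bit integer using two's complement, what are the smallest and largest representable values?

Minimum: −2^7 = -128.
Maximum: 2^7 − 1 = 127.

min = -128, max = 127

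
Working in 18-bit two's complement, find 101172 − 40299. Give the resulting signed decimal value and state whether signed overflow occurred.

60873; no overflow

101172 → 011000101100110100
40299 → 001001110101101011
Subtract via negate-and-add: invert 001001110101101011 + 1 = 110110001010010101 (i.e. -40299).
  011000101100110100
+ 110110001010010101
= 001110110111001001  (discard carry-out 1)
Result 001110110111001001: MSB = 0 → value 60873.
Addends (after negating the subtrahend) have opposite signs, so signed overflow cannot occur.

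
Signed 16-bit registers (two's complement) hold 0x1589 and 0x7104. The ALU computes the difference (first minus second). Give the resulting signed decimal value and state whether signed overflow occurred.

-23419; no overflow

0x1589 = 0001010110001001 = 5513 (signed)
0x7104 = 0111000100000100 = 28932 (signed)
Subtract via negate-and-add: invert 0111000100000100 + 1 = 1000111011111100 (i.e. -28932).
  0001010110001001
+ 1000111011111100
= 1010010010000101
Result 1010010010000101: MSB = 1 → 42117 − 65536 = -23419.
Addends (after negating the subtrahend) have opposite signs, so signed overflow cannot occur.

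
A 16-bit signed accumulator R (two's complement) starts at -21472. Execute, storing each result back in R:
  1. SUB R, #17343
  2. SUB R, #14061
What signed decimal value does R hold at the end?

12660

Start: R = -21472 = 1010110000100000.
R = -21472 − 17343 = -38815; wraps to 26721 = 0110100001100001
R = 26721 − 14061 = 12660 = 0011000101110100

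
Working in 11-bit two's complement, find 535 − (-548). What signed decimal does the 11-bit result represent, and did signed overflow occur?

-965; overflow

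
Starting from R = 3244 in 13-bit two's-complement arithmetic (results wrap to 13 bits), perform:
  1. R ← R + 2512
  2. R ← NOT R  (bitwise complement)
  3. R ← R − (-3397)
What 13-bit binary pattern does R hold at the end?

1011011001000

Start: R = 3244 = 0110010101100.
R = 3244 + 2512 = 5756; wraps to -2436 = 1011001111100
R = NOT 1011001111100 = 0100110000011 = 2435
R = 2435 − (-3397) = 5832; wraps to -2360 = 1011011001000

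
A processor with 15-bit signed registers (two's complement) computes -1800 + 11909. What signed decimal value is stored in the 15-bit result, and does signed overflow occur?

10109; no overflow

-1800 → 111100011111000
11909 → 010111010000101
  111100011111000
+ 010111010000101
= 010011101111101  (discard carry-out 1)
Result 010011101111101: MSB = 0 → value 10109.
Addends have opposite signs, so signed overflow cannot occur.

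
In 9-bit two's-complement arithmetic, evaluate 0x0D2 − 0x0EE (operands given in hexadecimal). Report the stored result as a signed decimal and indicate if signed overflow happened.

-28; no overflow

0x0D2 = 011010010 = 210 (signed)
0x0EE = 011101110 = 238 (signed)
Subtract via negate-and-add: invert 011101110 + 1 = 100010010 (i.e. -238).
  011010010
+ 100010010
= 111100100
Result 111100100: MSB = 1 → 484 − 512 = -28.
Addends (after negating the subtrahend) have opposite signs, so signed overflow cannot occur.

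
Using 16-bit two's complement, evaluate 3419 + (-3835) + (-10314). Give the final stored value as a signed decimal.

-10730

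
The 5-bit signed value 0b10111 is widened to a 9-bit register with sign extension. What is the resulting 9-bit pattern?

111110111

MSB of 10111 is 1; replicate it into the new high bits.
1111|10111 → 111110111 (still -9).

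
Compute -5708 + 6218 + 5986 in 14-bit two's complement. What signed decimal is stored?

6496

-5708 + 6218 = 510 (00000111111110)
510 + 5986 = 6496 (01100101100000)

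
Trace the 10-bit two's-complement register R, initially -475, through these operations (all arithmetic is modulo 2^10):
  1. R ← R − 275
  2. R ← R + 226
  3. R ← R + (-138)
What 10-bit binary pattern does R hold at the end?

0101101010

Start: R = -475 = 1000100101.
R = -475 − 275 = -750; wraps to 274 = 0100010010
R = 274 + 226 = 500 = 0111110100
R = 500 + (-138) = 362 = 0101101010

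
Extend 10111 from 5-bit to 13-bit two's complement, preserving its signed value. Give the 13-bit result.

1111111110111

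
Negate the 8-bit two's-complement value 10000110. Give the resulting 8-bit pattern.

01111010

Invert: 01111001. Add 1: 01111010.
Check: 10000110 = -122, 01111010 = 122.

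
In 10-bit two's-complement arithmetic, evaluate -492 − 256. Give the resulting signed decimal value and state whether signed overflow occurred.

-492 → 1000010100
256 → 0100000000
Subtract via negate-and-add: invert 0100000000 + 1 = 1100000000 (i.e. -256).
  1000010100
+ 1100000000
= 0100010100  (discard carry-out 1)
Result 0100010100: MSB = 0 → value 276.
Both addends (after negating the subtrahend) are negative but the stored result is non-negative: signed overflow. The true value -492 − 256 = -748 lies outside [-512, 511].

276; overflow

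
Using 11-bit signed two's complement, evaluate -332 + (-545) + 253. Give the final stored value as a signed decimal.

-624

-332 + (-545) = -877 (10010010011)
-877 + 253 = -624 (10110010000)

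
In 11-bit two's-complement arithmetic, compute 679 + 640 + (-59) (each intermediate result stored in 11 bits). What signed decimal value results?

-788

679 + 640 = 1319 → wraps to -729 (10100100111)
-729 + (-59) = -788 (10011101100)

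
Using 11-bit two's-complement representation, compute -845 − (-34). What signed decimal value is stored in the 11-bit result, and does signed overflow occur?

-811; no overflow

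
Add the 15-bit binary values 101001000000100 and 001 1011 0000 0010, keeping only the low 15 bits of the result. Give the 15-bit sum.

  101001000000100
+ 001101100000010
= 110110100000110

110110100000110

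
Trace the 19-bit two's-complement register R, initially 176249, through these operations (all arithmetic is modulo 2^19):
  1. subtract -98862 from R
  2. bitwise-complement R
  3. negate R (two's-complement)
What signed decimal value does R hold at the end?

-249176

Start: R = 176249 = 0101011000001111001.
R = 176249 − (-98862) = 275111; wraps to -249177 = 1000011001010100111
R = NOT 1000011001010100111 = 0111100110101011000 = 249176
R = −(249176) = -249176 = 1000011001010101000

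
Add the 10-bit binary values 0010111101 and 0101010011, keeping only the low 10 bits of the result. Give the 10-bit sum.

  0010111101
+ 0101010011
= 1000010000

1000010000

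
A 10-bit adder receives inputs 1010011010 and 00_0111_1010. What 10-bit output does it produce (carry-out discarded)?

1100010100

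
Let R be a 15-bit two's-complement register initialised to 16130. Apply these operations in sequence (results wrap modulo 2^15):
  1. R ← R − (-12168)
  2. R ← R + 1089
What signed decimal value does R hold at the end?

-3381

Start: R = 16130 = 011111100000010.
R = 16130 − (-12168) = 28298; wraps to -4470 = 110111010001010
R = -4470 + 1089 = -3381 = 111001011001011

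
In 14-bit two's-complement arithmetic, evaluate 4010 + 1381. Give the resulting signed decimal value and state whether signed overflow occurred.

5391; no overflow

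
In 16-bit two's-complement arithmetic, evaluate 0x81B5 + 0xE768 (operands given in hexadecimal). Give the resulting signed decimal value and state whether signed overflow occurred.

26909; overflow

0x81B5 = 1000000110110101 = -32331 (signed)
0xE768 = 1110011101101000 = -6296 (signed)
  1000000110110101
+ 1110011101101000
= 0110100100011101  (discard carry-out 1)
Result 0110100100011101: MSB = 0 → value 26909.
Both addends are negative but the stored result is non-negative: signed overflow. The true value -32331 + (-6296) = -38627 lies outside [-32768, 32767].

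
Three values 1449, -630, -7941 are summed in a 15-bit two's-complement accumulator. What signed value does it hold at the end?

1449 + (-630) = 819 (000001100110011)
819 + (-7941) = -7122 (110010000101110)

-7122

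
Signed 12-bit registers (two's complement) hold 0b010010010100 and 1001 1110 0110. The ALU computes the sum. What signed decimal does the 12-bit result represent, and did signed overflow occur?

-390; no overflow

0b010010010100 → 010010010100 = 1172 (signed)
1001 1110 0110 → 100111100110 = -1562 (signed)
  010010010100
+ 100111100110
= 111001111010
Result 111001111010: MSB = 1 → 3706 − 4096 = -390.
Addends have opposite signs, so signed overflow cannot occur.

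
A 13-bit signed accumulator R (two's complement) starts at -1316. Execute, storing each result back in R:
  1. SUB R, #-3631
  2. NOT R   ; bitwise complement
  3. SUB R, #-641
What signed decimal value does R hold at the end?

Start: R = -1316 = 1101011011100.
R = -1316 − (-3631) = 2315 = 0100100001011
R = NOT 0100100001011 = 1011011110100 = -2316
R = -2316 − (-641) = -1675 = 1100101110101

-1675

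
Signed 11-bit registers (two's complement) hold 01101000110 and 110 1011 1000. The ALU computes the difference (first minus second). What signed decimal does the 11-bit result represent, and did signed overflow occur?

-882; overflow

01101000110 = 838 (signed)
110 1011 1000 → 11010111000 = -328 (signed)
Subtract via negate-and-add: invert 11010111000 + 1 = 00101001000 (i.e. 328).
  01101000110
+ 00101001000
= 10010001110
Result 10010001110: MSB = 1 → 1166 − 2048 = -882.
Both addends (after negating the subtrahend) are non-negative but the stored result is negative: signed overflow. The true value 838 − (-328) = 1166 lies outside [-1024, 1023].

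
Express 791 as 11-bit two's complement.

791 is non-negative, so write it directly in 11 bits: 01100010111.

01100010111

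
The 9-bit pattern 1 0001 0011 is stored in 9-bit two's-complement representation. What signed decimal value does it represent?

MSB is 1, so the value is negative.
Invert: 011101100. Add 1: 011101101 = 237. So the value is −237.

-237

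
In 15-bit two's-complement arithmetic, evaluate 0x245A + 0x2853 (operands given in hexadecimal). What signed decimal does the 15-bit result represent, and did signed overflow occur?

0x245A = 010010001011010 = 9306 (signed)
0x2853 = 010100001010011 = 10323 (signed)
  010010001011010
+ 010100001010011
= 100110010101101
Result 100110010101101: MSB = 1 → 19629 − 32768 = -13139.
Both addends are non-negative but the stored result is negative: signed overflow. The true value 9306 + 10323 = 19629 lies outside [-16384, 16383].

-13139; overflow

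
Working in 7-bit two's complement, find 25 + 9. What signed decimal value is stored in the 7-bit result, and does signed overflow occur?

34; no overflow

25 → 0011001
9 → 0001001
  0011001
+ 0001001
= 0100010
Result 0100010: MSB = 0 → value 34.
Both addends are non-negative and so is the stored result: no signed overflow.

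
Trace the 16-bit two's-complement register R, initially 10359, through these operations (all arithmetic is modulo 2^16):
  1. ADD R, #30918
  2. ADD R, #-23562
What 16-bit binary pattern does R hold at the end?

Start: R = 10359 = 0010100001110111.
R = 10359 + 30918 = 41277; wraps to -24259 = 1010000100111101
R = -24259 + (-23562) = -47821; wraps to 17715 = 0100010100110011

0100010100110011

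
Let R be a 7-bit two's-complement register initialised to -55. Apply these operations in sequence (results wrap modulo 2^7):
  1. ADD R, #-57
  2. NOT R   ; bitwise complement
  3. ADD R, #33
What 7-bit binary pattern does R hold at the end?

0010000

Start: R = -55 = 1001001.
R = -55 + (-57) = -112; wraps to 16 = 0010000
R = NOT 0010000 = 1101111 = -17
R = -17 + 33 = 16 = 0010000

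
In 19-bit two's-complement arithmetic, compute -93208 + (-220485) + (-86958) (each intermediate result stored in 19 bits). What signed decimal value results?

123637

-93208 + (-220485) = -313693 → wraps to 210595 (0110011011010100011)
210595 + (-86958) = 123637 (0011110001011110101)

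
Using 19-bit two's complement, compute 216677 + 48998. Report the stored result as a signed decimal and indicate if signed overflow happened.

216677 → 0110100111001100101
48998 → 0001011111101100110
  0110100111001100101
+ 0001011111101100110
= 1000000110111001011
Result 1000000110111001011: MSB = 1 → 265675 − 524288 = -258613.
Both addends are non-negative but the stored result is negative: signed overflow. The true value 216677 + 48998 = 265675 lies outside [-262144, 262143].

-258613; overflow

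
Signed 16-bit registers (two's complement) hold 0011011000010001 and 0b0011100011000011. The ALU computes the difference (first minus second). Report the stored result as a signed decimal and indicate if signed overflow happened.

0011011000010001 = 13841 (signed)
0b0011100011000011 → 0011100011000011 = 14531 (signed)
Subtract via negate-and-add: invert 0011100011000011 + 1 = 1100011100111101 (i.e. -14531).
  0011011000010001
+ 1100011100111101
= 1111110101001110
Result 1111110101001110: MSB = 1 → 64846 − 65536 = -690.
Addends (after negating the subtrahend) have opposite signs, so signed overflow cannot occur.

-690; no overflow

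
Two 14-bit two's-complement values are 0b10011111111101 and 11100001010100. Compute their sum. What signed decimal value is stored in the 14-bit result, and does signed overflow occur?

-8111; no overflow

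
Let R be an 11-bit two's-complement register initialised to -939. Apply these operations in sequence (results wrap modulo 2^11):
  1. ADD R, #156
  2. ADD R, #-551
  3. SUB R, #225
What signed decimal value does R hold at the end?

Start: R = -939 = 10001010101.
R = -939 + 156 = -783 = 10011110001
R = -783 + (-551) = -1334; wraps to 714 = 01011001010
R = 714 − 225 = 489 = 00111101001

489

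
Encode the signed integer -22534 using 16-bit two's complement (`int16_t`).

|-22534| = 22534 = 0101100000000110 in 16 bits.
Invert the bits: 1010011111111001. Add 1: 1010011111111010.
Check: 1010011111111010 reads as 43002 − 65536 = -22534.

1010011111111010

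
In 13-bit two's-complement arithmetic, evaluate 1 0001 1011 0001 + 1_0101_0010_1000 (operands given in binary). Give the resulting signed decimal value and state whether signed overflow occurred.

1753; overflow

1 0001 1011 0001 → 1000110110001 = -3663 (signed)
1_0101_0010_1000 → 1010100101000 = -2776 (signed)
  1000110110001
+ 1010100101000
= 0011011011001  (discard carry-out 1)
Result 0011011011001: MSB = 0 → value 1753.
Both addends are negative but the stored result is non-negative: signed overflow. The true value -3663 + (-2776) = -6439 lies outside [-4096, 4095].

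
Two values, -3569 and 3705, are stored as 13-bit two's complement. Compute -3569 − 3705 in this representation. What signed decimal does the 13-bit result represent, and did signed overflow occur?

918; overflow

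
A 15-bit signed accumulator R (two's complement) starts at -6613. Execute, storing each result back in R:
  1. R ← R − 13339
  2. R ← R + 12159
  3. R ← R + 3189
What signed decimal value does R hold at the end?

Start: R = -6613 = 110011000101011.
R = -6613 − 13339 = -19952; wraps to 12816 = 011001000010000
R = 12816 + 12159 = 24975; wraps to -7793 = 110000110001111
R = -7793 + 3189 = -4604 = 110111000000100

-4604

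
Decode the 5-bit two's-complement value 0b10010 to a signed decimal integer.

-14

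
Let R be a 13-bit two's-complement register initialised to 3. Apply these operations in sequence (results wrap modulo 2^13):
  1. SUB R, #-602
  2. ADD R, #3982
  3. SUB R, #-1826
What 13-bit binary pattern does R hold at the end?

Start: R = 3 = 0000000000011.
R = 3 − (-602) = 605 = 0001001011101
R = 605 + 3982 = 4587; wraps to -3605 = 1000111101011
R = -3605 − (-1826) = -1779 = 1100100001101

1100100001101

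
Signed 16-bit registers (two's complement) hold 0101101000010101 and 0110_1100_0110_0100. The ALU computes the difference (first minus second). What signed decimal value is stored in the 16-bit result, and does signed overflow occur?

-4687; no overflow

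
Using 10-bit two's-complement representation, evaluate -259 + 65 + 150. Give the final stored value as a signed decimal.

-44

-259 + 65 = -194 (1100111110)
-194 + 150 = -44 (1111010100)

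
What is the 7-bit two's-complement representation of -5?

1111011

|-5| = 5 = 0000101 in 7 bits.
Invert the bits: 1111010. Add 1: 1111011.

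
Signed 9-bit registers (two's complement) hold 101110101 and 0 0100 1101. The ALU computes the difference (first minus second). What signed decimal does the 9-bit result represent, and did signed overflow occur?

101110101 = -139 (signed)
0 0100 1101 → 001001101 = 77 (signed)
Subtract via negate-and-add: invert 001001101 + 1 = 110110011 (i.e. -77).
  101110101
+ 110110011
= 100101000  (discard carry-out 1)
Result 100101000: MSB = 1 → 296 − 512 = -216.
Both addends (after negating the subtrahend) are negative and so is the stored result: no signed overflow.

-216; no overflow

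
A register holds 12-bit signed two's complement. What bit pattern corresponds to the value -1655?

|-1655| = 1655 = 011001110111 in 12 bits.
Invert the bits: 100110001000. Add 1: 100110001001.
Check: 100110001001 reads as 2441 − 4096 = -1655.

100110001001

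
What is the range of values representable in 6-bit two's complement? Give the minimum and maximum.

min = -32, max = 31

Minimum: −2^5 = -32.
Maximum: 2^5 − 1 = 31.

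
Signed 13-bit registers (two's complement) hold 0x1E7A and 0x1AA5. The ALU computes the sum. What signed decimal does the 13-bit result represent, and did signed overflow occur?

-1761; no overflow

0x1E7A = 1111001111010 = -390 (signed)
0x1AA5 = 1101010100101 = -1371 (signed)
  1111001111010
+ 1101010100101
= 1100100011111  (discard carry-out 1)
Result 1100100011111: MSB = 1 → 6431 − 8192 = -1761.
Both addends are negative and so is the stored result: no signed overflow.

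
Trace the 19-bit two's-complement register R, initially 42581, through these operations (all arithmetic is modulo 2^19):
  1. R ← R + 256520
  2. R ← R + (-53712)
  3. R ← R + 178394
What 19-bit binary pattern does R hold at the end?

Start: R = 42581 = 0001010011001010101.
R = 42581 + 256520 = 299101; wraps to -225187 = 1001001000001011101
R = -225187 + (-53712) = -278899; wraps to 245389 = 0111011111010001101
R = 245389 + 178394 = 423783; wraps to -100505 = 1100111011101100111

1100111011101100111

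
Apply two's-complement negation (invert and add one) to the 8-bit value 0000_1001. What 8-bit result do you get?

Invert: 11110110. Add 1: 11110111.

11110111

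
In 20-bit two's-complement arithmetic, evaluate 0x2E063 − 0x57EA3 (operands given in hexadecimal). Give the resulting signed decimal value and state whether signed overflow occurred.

-171584; no overflow

0x2E063 = 00101110000001100011 = 188515 (signed)
0x57EA3 = 01010111111010100011 = 360099 (signed)
Subtract via negate-and-add: invert 01010111111010100011 + 1 = 10101000000101011101 (i.e. -360099).
  00101110000001100011
+ 10101000000101011101
= 11010110000111000000
Result 11010110000111000000: MSB = 1 → 876992 − 1048576 = -171584.
Addends (after negating the subtrahend) have opposite signs, so signed overflow cannot occur.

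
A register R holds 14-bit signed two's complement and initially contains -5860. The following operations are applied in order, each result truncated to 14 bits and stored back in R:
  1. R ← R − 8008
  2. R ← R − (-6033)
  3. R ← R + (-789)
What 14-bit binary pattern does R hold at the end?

01111001010000

Start: R = -5860 = 10100100011100.
R = -5860 − 8008 = -13868; wraps to 2516 = 00100111010100
R = 2516 − (-6033) = 8549; wraps to -7835 = 10000101100101
R = -7835 + (-789) = -8624; wraps to 7760 = 01111001010000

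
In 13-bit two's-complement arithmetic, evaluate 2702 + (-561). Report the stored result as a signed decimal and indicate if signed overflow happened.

2702 → 0101010001110
-561 → 1110111001111
  0101010001110
+ 1110111001111
= 0100001011101  (discard carry-out 1)
Result 0100001011101: MSB = 0 → value 2141.
Addends have opposite signs, so signed overflow cannot occur.

2141; no overflow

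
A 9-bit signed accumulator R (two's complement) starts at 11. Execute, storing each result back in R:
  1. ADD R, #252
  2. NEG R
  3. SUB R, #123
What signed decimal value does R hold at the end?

Start: R = 11 = 000001011.
R = 11 + 252 = 263; wraps to -249 = 100000111
R = −(-249) = 249 = 011111001
R = 249 − 123 = 126 = 001111110

126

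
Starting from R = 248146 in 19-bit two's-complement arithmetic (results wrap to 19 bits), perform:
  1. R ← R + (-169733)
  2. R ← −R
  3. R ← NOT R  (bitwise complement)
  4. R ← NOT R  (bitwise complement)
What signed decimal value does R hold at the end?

-78413

Start: R = 248146 = 0111100100101010010.
R = 248146 + (-169733) = 78413 = 0010011001001001101
R = −(78413) = -78413 = 1101100110110110011
R = NOT 1101100110110110011 = 0010011001001001100 = 78412
R = NOT 0010011001001001100 = 1101100110110110011 = -78413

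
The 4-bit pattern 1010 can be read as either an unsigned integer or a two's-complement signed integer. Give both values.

unsigned = 10, signed = -6

Unsigned: 1010 = 10.
Signed: MSB=1 → 10 − 16 = -6.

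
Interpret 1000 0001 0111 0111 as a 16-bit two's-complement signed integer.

MSB is 1, so the value is negative.
Invert: 0111111010001000. Add 1: 0111111010001001 = 32393. So the value is −32393.

-32393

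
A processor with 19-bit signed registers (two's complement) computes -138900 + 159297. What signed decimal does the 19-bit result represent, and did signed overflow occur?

20397; no overflow

-138900 → 1011110000101101100
159297 → 0100110111001000001
  1011110000101101100
+ 0100110111001000001
= 0000100111110101101  (discard carry-out 1)
Result 0000100111110101101: MSB = 0 → value 20397.
Addends have opposite signs, so signed overflow cannot occur.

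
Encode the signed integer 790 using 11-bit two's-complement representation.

01100010110

790 is non-negative, so write it directly in 11 bits: 01100010110.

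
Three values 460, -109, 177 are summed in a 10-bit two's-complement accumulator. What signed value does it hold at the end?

460 + (-109) = 351 (0101011111)
351 + 177 = 528 → wraps to -496 (1000010000)

-496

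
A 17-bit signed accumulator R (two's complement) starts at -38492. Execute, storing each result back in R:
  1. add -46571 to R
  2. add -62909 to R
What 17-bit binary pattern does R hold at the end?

11011110111111100

Start: R = -38492 = 10110100110100100.
R = -38492 + (-46571) = -85063; wraps to 46009 = 01011001110111001
R = 46009 + (-62909) = -16900 = 11011110111111100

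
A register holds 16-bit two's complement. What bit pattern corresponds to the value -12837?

1100110111011011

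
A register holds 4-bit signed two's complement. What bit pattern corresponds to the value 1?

0001

1 is non-negative, so write it directly in 4 bits: 0001.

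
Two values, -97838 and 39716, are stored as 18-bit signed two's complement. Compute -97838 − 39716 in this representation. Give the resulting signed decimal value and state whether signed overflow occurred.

-97838 → 101000000111010010
39716 → 001001101100100100
Subtract via negate-and-add: invert 001001101100100100 + 1 = 110110010011011100 (i.e. -39716).
  101000000111010010
+ 110110010011011100
= 011110011010101110  (discard carry-out 1)
Result 011110011010101110: MSB = 0 → value 124590.
Both addends (after negating the subtrahend) are negative but the stored result is non-negative: signed overflow. The true value -97838 − 39716 = -137554 lies outside [-131072, 131071].

124590; overflow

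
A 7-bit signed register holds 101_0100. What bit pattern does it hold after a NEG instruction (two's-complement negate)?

0101100

Invert: 0101011. Add 1: 0101100.
Check: 1010100 = -44, 0101100 = 44.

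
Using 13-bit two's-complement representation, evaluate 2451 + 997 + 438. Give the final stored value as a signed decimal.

2451 + 997 = 3448 (0110101111000)
3448 + 438 = 3886 (0111100101110)

3886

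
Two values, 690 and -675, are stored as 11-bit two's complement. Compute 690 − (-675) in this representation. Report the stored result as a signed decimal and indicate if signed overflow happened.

-683; overflow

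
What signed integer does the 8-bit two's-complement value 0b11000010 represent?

-62

MSB is 1, so the value is negative.
Invert: 00111101. Add 1: 00111110 = 62. So the value is −62.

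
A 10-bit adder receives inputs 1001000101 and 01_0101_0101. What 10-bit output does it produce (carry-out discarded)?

1110011010

  1001000101
+ 0101010101
= 1110011010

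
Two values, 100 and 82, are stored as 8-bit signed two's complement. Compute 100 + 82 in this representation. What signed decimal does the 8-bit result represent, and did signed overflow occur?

100 → 01100100
82 → 01010010
  01100100
+ 01010010
= 10110110
Result 10110110: MSB = 1 → 182 − 256 = -74.
Both addends are non-negative but the stored result is negative: signed overflow. The true value 100 + 82 = 182 lies outside [-128, 127].

-74; overflow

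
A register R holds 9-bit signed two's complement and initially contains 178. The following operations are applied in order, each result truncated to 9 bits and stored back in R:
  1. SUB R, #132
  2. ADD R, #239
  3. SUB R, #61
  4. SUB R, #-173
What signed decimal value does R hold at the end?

Start: R = 178 = 010110010.
R = 178 − 132 = 46 = 000101110
R = 46 + 239 = 285; wraps to -227 = 100011101
R = -227 − 61 = -288; wraps to 224 = 011100000
R = 224 − (-173) = 397; wraps to -115 = 110001101

-115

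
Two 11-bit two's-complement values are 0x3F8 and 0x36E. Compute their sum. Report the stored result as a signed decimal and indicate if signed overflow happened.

0x3F8 = 01111111000 = 1016 (signed)
0x36E = 01101101110 = 878 (signed)
  01111111000
+ 01101101110
= 11101100110
Result 11101100110: MSB = 1 → 1894 − 2048 = -154.
Both addends are non-negative but the stored result is negative: signed overflow. The true value 1016 + 878 = 1894 lies outside [-1024, 1023].

-154; overflow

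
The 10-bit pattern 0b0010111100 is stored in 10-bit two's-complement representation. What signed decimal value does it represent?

188

MSB is 0, so the value is non-negative: 0010111100 = 188.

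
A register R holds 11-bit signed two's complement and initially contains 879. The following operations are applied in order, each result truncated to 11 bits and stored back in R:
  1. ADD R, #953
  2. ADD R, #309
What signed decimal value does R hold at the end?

93

Start: R = 879 = 01101101111.
R = 879 + 953 = 1832; wraps to -216 = 11100101000
R = -216 + 309 = 93 = 00001011101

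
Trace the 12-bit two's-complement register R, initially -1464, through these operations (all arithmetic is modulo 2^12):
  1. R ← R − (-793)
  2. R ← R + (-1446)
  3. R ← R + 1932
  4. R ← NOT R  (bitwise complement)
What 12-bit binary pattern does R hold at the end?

000010111000

Start: R = -1464 = 101001001000.
R = -1464 − (-793) = -671 = 110101100001
R = -671 + (-1446) = -2117; wraps to 1979 = 011110111011
R = 1979 + 1932 = 3911; wraps to -185 = 111101000111
R = NOT 111101000111 = 000010111000 = 184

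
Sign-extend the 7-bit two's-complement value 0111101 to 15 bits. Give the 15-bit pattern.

MSB of 0111101 is 0; replicate it into the new high bits.
00000000|0111101 → 000000000111101 (still 61).

000000000111101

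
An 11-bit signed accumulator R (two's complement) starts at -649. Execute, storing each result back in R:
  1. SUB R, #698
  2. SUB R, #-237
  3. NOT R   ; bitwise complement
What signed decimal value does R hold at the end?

-939

Start: R = -649 = 10101110111.
R = -649 − 698 = -1347; wraps to 701 = 01010111101
R = 701 − (-237) = 938 = 01110101010
R = NOT 01110101010 = 10001010101 = -939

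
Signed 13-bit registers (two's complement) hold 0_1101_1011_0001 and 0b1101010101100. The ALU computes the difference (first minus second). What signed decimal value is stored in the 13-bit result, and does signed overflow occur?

0_1101_1011_0001 → 0110110110001 = 3505 (signed)
0b1101010101100 → 1101010101100 = -1364 (signed)
Subtract via negate-and-add: invert 1101010101100 + 1 = 0010101010100 (i.e. 1364).
  0110110110001
+ 0010101010100
= 1001100000101
Result 1001100000101: MSB = 1 → 4869 − 8192 = -3323.
Both addends (after negating the subtrahend) are non-negative but the stored result is negative: signed overflow. The true value 3505 − (-1364) = 4869 lies outside [-4096, 4095].

-3323; overflow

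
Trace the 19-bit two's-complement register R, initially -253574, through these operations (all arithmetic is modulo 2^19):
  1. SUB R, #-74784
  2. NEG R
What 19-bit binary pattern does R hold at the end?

0101011101001100110

Start: R = -253574 = 1000010000101111010.
R = -253574 − (-74784) = -178790 = 1010100010110011010
R = −(-178790) = 178790 = 0101011101001100110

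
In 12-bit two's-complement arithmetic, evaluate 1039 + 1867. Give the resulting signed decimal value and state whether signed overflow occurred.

1039 → 010000001111
1867 → 011101001011
  010000001111
+ 011101001011
= 101101011010
Result 101101011010: MSB = 1 → 2906 − 4096 = -1190.
Both addends are non-negative but the stored result is negative: signed overflow. The true value 1039 + 1867 = 2906 lies outside [-2048, 2047].

-1190; overflow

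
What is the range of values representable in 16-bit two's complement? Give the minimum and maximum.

min = -32768, max = 32767

Minimum: −2^15 = -32768.
Maximum: 2^15 − 1 = 32767.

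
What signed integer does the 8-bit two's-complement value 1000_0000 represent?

-128

MSB is 1, so the value is negative.
Invert: 01111111. Add 1: 10000000 = 128. So the value is −128.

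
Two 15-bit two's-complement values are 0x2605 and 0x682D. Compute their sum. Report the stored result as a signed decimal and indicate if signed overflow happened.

3634; no overflow

0x2605 = 010011000000101 = 9733 (signed)
0x682D = 110100000101101 = -6099 (signed)
  010011000000101
+ 110100000101101
= 000111000110010  (discard carry-out 1)
Result 000111000110010: MSB = 0 → value 3634.
Addends have opposite signs, so signed overflow cannot occur.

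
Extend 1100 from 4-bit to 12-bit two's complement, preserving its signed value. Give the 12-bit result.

MSB of 1100 is 1; replicate it into the new high bits.
11111111|1100 → 111111111100 (still -4).

111111111100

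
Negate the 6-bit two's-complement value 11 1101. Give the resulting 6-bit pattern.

000011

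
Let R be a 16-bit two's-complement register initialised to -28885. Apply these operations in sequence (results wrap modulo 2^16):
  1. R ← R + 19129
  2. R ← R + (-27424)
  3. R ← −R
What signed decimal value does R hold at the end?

-28356

Start: R = -28885 = 1000111100101011.
R = -28885 + 19129 = -9756 = 1101100111100100
R = -9756 + (-27424) = -37180; wraps to 28356 = 0110111011000100
R = −(28356) = -28356 = 1001000100111100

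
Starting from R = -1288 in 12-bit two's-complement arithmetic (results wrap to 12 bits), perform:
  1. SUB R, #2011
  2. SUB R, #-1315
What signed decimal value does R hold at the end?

Start: R = -1288 = 101011111000.
R = -1288 − 2011 = -3299; wraps to 797 = 001100011101
R = 797 − (-1315) = 2112; wraps to -1984 = 100001000000

-1984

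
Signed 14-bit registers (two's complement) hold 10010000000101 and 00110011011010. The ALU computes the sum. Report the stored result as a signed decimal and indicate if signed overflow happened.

10010000000101 = -7163 (signed)
00110011011010 = 3290 (signed)
  10010000000101
+ 00110011011010
= 11000011011111
Result 11000011011111: MSB = 1 → 12511 − 16384 = -3873.
Addends have opposite signs, so signed overflow cannot occur.

-3873; no overflow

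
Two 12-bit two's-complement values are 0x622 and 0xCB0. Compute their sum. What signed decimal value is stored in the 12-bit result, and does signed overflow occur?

0x622 = 011000100010 = 1570 (signed)
0xCB0 = 110010110000 = -848 (signed)
  011000100010
+ 110010110000
= 001011010010  (discard carry-out 1)
Result 001011010010: MSB = 0 → value 722.
Addends have opposite signs, so signed overflow cannot occur.

722; no overflow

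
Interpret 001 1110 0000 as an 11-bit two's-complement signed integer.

480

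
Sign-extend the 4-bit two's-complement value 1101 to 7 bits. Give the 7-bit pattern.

1111101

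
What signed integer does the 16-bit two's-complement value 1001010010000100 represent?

MSB is 1, so the value is negative.
Unsigned reading: 38020. Subtract 2^16 = 65536: 38020 − 65536 = -27516.

-27516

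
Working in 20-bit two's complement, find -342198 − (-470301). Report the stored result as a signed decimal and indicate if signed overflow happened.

-342198 → 10101100011101001010
-470301 → 10001101001011100011
Subtract via negate-and-add: invert 10001101001011100011 + 1 = 01110010110100011101 (i.e. 470301).
  10101100011101001010
+ 01110010110100011101
= 00011111010001100111  (discard carry-out 1)
Result 00011111010001100111: MSB = 0 → value 128103.
Addends (after negating the subtrahend) have opposite signs, so signed overflow cannot occur.

128103; no overflow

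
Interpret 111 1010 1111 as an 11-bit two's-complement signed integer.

-81

MSB is 1, so the value is negative.
Unsigned reading: 1967. Subtract 2^11 = 2048: 1967 − 2048 = -81.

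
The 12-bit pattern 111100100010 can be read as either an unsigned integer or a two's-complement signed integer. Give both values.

Unsigned: 111100100010 = 3874.
Signed: MSB=1 → 3874 − 4096 = -222.

unsigned = 3874, signed = -222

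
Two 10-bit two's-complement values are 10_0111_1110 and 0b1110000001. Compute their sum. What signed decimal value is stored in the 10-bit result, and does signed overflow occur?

511; overflow

10_0111_1110 → 1001111110 = -386 (signed)
0b1110000001 → 1110000001 = -127 (signed)
  1001111110
+ 1110000001
= 0111111111  (discard carry-out 1)
Result 0111111111: MSB = 0 → value 511.
Both addends are negative but the stored result is non-negative: signed overflow. The true value -386 + (-127) = -513 lies outside [-512, 511].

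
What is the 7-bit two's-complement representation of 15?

0001111

15 is non-negative, so write it directly in 7 bits: 0001111.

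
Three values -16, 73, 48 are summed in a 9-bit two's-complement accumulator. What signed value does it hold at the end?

105

-16 + 73 = 57 (000111001)
57 + 48 = 105 (001101001)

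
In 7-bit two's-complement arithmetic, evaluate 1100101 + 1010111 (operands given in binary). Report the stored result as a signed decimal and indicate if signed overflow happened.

60; overflow

1100101 = -27 (signed)
1010111 = -41 (signed)
  1100101
+ 1010111
= 0111100  (discard carry-out 1)
Result 0111100: MSB = 0 → value 60.
Both addends are negative but the stored result is non-negative: signed overflow. The true value -27 + (-41) = -68 lies outside [-64, 63].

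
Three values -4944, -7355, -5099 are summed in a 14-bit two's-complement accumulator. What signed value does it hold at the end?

-4944 + (-7355) = -12299 → wraps to 4085 (00111111110101)
4085 + (-5099) = -1014 (11110000001010)

-1014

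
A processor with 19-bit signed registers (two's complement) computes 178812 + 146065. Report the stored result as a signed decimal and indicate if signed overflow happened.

-199411; overflow

178812 → 0101011101001111100
146065 → 0100011101010010001
  0101011101001111100
+ 0100011101010010001
= 1001111010100001101
Result 1001111010100001101: MSB = 1 → 324877 − 524288 = -199411.
Both addends are non-negative but the stored result is negative: signed overflow. The true value 178812 + 146065 = 324877 lies outside [-262144, 262143].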